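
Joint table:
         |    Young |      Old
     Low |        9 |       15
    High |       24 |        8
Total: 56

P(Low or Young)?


P(Low∨Young) = P(Low) + P(Young) - P(Low∧Young)
= (24 + 33 - 9)/56 = 48/56 = 6/7

P = 6/7 ≈ 85.71%


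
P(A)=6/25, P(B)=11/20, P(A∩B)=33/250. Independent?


P(A)×P(B) = 33/250
P(A∩B) = 33/250
Equal ✓ → Independent

Yes, independent


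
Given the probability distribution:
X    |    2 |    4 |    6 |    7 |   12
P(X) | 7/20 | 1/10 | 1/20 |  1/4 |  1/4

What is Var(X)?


E[X] = 123/20
E[X²] = 1061/20
Var(X) = E[X²] - (E[X])² = 1061/20 - 15129/400 = 6091/400

Var(X) = 6091/400 ≈ 15.2275


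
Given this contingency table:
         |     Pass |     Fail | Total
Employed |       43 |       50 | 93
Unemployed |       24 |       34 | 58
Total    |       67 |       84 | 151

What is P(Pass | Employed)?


P(Pass | Employed) = 43/(43+50) = 43/93

P(Pass|Employed) = 43/93 ≈ 46.24%


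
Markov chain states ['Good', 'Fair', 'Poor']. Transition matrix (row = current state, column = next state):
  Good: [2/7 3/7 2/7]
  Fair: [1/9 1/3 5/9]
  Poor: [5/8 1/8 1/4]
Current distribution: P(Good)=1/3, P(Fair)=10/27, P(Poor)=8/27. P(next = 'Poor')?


P(next=Poor) = Σᵢ P(now=i)×P(i→Poor)
= 1/3×2/7 + 10/27×5/9 + 8/27×1/4
= 2/21 + 50/243 + 2/27 = 638/1701

P = 638/1701 ≈ 0.3751


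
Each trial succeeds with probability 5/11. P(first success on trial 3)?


Geometric: P(X=3) = (1-p)^(k-1)×p = (6/11)^2×5/11 = 180/1331

P(X=3) = 180/1331 ≈ 13.52%


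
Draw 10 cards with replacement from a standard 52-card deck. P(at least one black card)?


P(not a black card) = 26/52 = 1/2
P(none in 10 draws) = (1/2)^10 = 1/1024
P(≥1 black card) = 1 - 1/1024 = 1023/1024

P = 1023/1024 ≈ 99.90%


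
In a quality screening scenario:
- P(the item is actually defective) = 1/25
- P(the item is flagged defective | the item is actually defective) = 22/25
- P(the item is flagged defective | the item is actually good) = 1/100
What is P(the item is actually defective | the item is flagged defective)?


Using Bayes' theorem:
P(A|B) = P(B|A)·P(A) / P(B)

P(the item is flagged defective) = 22/25 × 1/25 + 1/100 × 24/25
= 22/625 + 6/625 = 28/625

P(the item is actually defective|the item is flagged defective) = (22/625) / (28/625) = 11/14

P(the item is actually defective|the item is flagged defective) = 11/14 ≈ 78.57%


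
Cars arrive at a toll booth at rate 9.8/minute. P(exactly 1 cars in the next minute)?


Poisson(λ=9.8): P(X=1) = e^(-λ)×λ^k/k!
= e^(-9.8) × 9.8^1 / 1!
≈ 5.545159943e-05 × 9.8 / 1 ≈ 0.000543

P(X=1) ≈ 0.000543 ≈ 0.05%


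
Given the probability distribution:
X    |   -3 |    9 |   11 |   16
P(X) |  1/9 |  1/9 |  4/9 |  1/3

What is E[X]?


E[X] = Σ x·P(X=x)
= (-3)×(1/9) + (9)×(1/9) + (11)×(4/9) + (16)×(1/3)
= 98/9

E[X] = 98/9


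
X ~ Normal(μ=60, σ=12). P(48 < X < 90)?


z₁=(48-60)/12=-1.0, z₂=(90-60)/12=2.5
P = Φ(2.5) - Φ(-1.0) = 0.993790 - 0.158655 = 0.835135 ≈ 0.8351

P(48 < X < 90) ≈ 0.8351


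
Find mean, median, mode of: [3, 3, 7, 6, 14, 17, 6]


Sorted: [3, 3, 6, 6, 7, 14, 17]
Mean = 56/7 = 8
Median = 6
Freq: {3: 2, 7: 1, 6: 2, 14: 1, 17: 1}
Mode: [3, 6]

Mean=8, Median=6, Mode=[3, 6]


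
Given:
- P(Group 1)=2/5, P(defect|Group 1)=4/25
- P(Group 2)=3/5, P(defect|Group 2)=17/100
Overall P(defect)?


P(B) = Σ P(B|Aᵢ)×P(Aᵢ)
  4/25×2/5 = 8/125
  17/100×3/5 = 51/500
Sum = 83/500

P(defect) = 83/500 ≈ 16.60%


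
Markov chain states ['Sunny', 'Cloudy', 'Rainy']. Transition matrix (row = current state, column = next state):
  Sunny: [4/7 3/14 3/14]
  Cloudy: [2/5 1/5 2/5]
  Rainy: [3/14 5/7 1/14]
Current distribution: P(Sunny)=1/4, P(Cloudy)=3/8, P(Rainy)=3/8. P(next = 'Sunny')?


P(next=Sunny) = Σᵢ P(now=i)×P(i→Sunny)
= 1/4×4/7 + 3/8×2/5 + 3/8×3/14
= 1/7 + 3/20 + 9/112 = 209/560

P = 209/560 ≈ 0.3732


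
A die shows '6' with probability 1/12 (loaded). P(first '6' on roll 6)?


Geometric: P(X=6) = (1-p)^(k-1)×p = (11/12)^5×1/12 = 161051/2985984

P(X=6) = 161051/2985984 ≈ 5.39%


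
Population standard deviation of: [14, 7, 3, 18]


Mean = 42/4 = 21/2
  (14-21/2)²=49/4
  (7-21/2)²=49/4
  (3-21/2)²=225/4
  (18-21/2)²=225/4
Σ(x-μ)² = 137
σ² = 137/4

σ = √(137/4) ≈ 5.8523


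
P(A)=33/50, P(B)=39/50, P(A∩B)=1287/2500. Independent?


P(A)×P(B) = 1287/2500
P(A∩B) = 1287/2500
Equal ✓ → Independent

Yes, independent


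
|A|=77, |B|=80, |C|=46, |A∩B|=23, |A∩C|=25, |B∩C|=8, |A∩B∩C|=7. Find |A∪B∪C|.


|A∪B∪C| = 77+80+46-23-25-8+7 = 154

|A∪B∪C| = 154


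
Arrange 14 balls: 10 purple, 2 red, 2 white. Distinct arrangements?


14!/(10!×2!×2!) = 6006

6006


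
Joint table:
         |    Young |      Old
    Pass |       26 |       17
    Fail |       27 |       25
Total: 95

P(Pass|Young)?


P(Pass|Young) = 26/(26+27) = 26/53

P = 26/53 ≈ 49.06%


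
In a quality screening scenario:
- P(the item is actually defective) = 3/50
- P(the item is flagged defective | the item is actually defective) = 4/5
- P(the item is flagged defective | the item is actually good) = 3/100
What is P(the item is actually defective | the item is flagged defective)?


Using Bayes' theorem:
P(A|B) = P(B|A)·P(A) / P(B)

P(the item is flagged defective) = 4/5 × 3/50 + 3/100 × 47/50
= 6/125 + 141/5000 = 381/5000

P(the item is actually defective|the item is flagged defective) = (6/125) / (381/5000) = 80/127

P(the item is actually defective|the item is flagged defective) = 80/127 ≈ 62.99%


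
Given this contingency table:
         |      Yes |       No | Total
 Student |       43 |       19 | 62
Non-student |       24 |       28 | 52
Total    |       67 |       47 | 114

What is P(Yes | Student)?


P(Yes | Student) = 43/(43+19) = 43/62

P(Yes|Student) = 43/62 ≈ 69.35%


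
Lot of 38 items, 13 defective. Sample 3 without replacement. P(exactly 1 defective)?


Hypergeometric: C(13,1)×C(25,2)/C(38,3)
= 13×300/8436 = 325/703

P(X=1) = 325/703 ≈ 46.23%


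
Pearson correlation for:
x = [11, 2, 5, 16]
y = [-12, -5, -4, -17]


n=4, Σx=34, Σy=-38, Σxy=-434, Σx²=406, Σy²=474
r = (4×(-434) - 34×(-38))/√((4×406 - 34²)(4×474 - (-38)²))
= -444/√(468×452) = -444/√211536 ≈ -444/459.9304 ≈ -0.9654

r ≈ -0.9654


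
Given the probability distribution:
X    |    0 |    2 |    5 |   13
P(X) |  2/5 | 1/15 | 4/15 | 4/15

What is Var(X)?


E[X] = 74/15
E[X²] = 52
Var(X) = E[X²] - (E[X])² = 52 - 5476/225 = 6224/225

Var(X) = 6224/225 ≈ 27.6622


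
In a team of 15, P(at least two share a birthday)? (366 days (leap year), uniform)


P(all different) = Π(366-i)/366 for i=0..14
= 0.747702
P(match) = 1 - 0.747702 = 0.252298

P ≈ 0.2523 ≈ 25.23%


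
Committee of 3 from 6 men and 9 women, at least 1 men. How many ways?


Count by #men:
  1M,2W: C(6,1)×C(9,2)=216
  2M,1W: C(6,2)×C(9,1)=135
  3M,0W: C(6,3)×C(9,0)=20
Total = 371

371


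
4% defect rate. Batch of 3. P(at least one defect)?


P(all good) = (24/25)^3 = 13824/15625
P(≥1 defect) = 1801/15625

P = 1801/15625 ≈ 11.53%


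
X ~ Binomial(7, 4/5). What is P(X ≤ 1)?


P(X ≤ 1) = Σ P(X=i) for i=0..1
P(X=0) = 1/78125
P(X=1) = 28/78125
Sum = 29/78125

P(X ≤ 1) = 29/78125 ≈ 0.04%


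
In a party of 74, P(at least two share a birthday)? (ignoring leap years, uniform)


P(all different) = Π(365-i)/365 for i=0..73
= 0.000351
P(match) = 1 - 0.000351 = 0.999649

P ≈ 0.9996 ≈ 99.96%


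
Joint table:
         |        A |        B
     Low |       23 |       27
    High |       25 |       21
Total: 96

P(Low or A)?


P(Low∨A) = P(Low) + P(A) - P(Low∧A)
= (50 + 48 - 23)/96 = 75/96 = 25/32

P = 25/32 ≈ 78.12%


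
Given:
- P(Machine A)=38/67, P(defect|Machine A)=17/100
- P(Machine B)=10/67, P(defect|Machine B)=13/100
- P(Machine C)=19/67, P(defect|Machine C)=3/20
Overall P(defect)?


P(B) = Σ P(B|Aᵢ)×P(Aᵢ)
  17/100×38/67 = 323/3350
  13/100×10/67 = 13/670
  3/20×19/67 = 57/1340
Sum = 1061/6700

P(defect) = 1061/6700 ≈ 15.84%


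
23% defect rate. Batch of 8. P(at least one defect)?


P(all good) = (77/100)^8 = 1235736291547681/10000000000000000
P(≥1 defect) = 8764263708452319/10000000000000000

P = 8764263708452319/10000000000000000 ≈ 87.64%


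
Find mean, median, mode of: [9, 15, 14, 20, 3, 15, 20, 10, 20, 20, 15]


Sorted: [3, 9, 10, 14, 15, 15, 15, 20, 20, 20, 20]
Mean = 161/11
Median = 15
Freq: {9: 1, 15: 3, 14: 1, 20: 4, 3: 1, 10: 1}
Mode: [20]

Mean=161/11, Median=15, Mode=20


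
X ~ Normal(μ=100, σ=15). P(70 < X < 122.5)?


z₁=(70-100)/15=-2.0, z₂=(122.5-100)/15=1.5
P = Φ(1.5) - Φ(-2.0) = 0.933193 - 0.022750 = 0.910443 ≈ 0.9104

P(70 < X < 122.5) ≈ 0.9104


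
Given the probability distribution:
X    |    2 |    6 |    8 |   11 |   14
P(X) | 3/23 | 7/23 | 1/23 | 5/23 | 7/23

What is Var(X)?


E[X] = 209/23
E[X²] = 2305/23
Var(X) = E[X²] - (E[X])² = 2305/23 - 43681/529 = 9334/529

Var(X) = 9334/529 ≈ 17.6446


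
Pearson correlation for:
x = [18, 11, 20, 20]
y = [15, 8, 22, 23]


n=4, Σx=69, Σy=68, Σxy=1258, Σx²=1245, Σy²=1302
r = (4×1258 - 69×68)/√((4×1245 - 69²)(4×1302 - 68²))
= 340/√(219×584) = 340/√127896 ≈ 340/357.6255 ≈ 0.9507

r ≈ 0.9507


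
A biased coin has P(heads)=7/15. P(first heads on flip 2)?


Geometric: P(X=2) = (1-p)^(k-1)×p = (8/15)^1×7/15 = 56/225

P(X=2) = 56/225 ≈ 24.89%


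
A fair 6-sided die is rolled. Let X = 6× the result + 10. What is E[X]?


E[die] = (1+6)/2 = 7/2
E[X] = 6×7/2 + 10 = 31

E[X] = 31


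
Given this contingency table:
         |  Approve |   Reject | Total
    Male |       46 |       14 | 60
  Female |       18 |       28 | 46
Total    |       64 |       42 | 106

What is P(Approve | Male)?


P(Approve | Male) = 46/(46+14) = 46/60 = 23/30

P(Approve|Male) = 23/30 ≈ 76.67%


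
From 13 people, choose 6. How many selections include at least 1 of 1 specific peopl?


Complement: C(13,6) - C(12,6) = 1716 - 924 = 792

792


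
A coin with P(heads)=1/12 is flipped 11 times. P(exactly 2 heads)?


Binomial: P(X=2) = C(11,2)×p^2×(1-p)^9
= 55 × 1/144 × 2357947691/5159780352 = 129687123005/743008370688

P(X=2) = 129687123005/743008370688 ≈ 17.45%


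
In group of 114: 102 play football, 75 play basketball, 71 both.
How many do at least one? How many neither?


|A∪B| = 102+75-71 = 106
Neither = 114-106 = 8

At least one: 106; Neither: 8


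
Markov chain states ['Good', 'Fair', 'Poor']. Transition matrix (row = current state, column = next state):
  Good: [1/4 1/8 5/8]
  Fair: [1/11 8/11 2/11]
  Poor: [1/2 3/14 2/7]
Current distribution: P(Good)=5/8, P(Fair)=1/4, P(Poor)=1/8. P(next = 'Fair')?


P(next=Fair) = Σᵢ P(now=i)×P(i→Fair)
= 5/8×1/8 + 1/4×8/11 + 1/8×3/14
= 5/64 + 2/11 + 3/112 = 1413/4928

P = 1413/4928 ≈ 0.2867


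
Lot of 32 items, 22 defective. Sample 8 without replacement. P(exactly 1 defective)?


Hypergeometric: C(22,1)×C(10,7)/C(32,8)
= 22×120/10518300 = 44/175305

P(X=1) = 44/175305 ≈ 0.03%


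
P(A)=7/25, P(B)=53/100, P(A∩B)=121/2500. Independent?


P(A)×P(B) = 371/2500
P(A∩B) = 121/2500
Not equal → NOT independent

No, not independent


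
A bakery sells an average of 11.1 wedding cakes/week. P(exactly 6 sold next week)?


Poisson(λ=11.1): P(X=6) = e^(-λ)×λ^k/k!
= e^(-11.1) × 11.1^6 / 6!
≈ 1.511232382e-05 × 1870414.55216 / 720 ≈ 0.039259

P(X=6) ≈ 0.039259 ≈ 3.93%


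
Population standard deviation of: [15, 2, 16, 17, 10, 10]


Mean = 70/6 = 35/3
  (15-35/3)²=100/9
  (2-35/3)²=841/9
  (16-35/3)²=169/9
  (17-35/3)²=256/9
  (10-35/3)²=25/9
  (10-35/3)²=25/9
Σ(x-μ)² = 472/3
σ² = (472/3)/6 = 236/9

σ = √(236/9) ≈ 5.1208


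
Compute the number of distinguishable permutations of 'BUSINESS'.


Letters: 8, freq: {'B': 1, 'U': 1, 'S': 3, 'I': 1, 'N': 1, 'E': 1}
8!/(1!×1!×3!×1!×1!×1!) = 40320/6 = 6720

6720


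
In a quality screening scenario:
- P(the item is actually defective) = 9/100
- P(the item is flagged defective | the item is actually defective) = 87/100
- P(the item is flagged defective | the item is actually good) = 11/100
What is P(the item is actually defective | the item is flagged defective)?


Using Bayes' theorem:
P(A|B) = P(B|A)·P(A) / P(B)

P(the item is flagged defective) = 87/100 × 9/100 + 11/100 × 91/100
= 783/10000 + 1001/10000 = 223/1250

P(the item is actually defective|the item is flagged defective) = (783/10000) / (223/1250) = 783/1784

P(the item is actually defective|the item is flagged defective) = 783/1784 ≈ 43.89%


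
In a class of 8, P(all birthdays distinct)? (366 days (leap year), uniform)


P(all different) = Π(366-i)/366 for i=0..7
= (366/366)×(365/366)×...×(359/366)
= 0.925861

P ≈ 0.9259 ≈ 92.59%


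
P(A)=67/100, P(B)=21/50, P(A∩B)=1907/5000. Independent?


P(A)×P(B) = 1407/5000
P(A∩B) = 1907/5000
Not equal → NOT independent

No, not independent


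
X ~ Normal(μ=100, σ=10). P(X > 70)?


z = (70-100)/10 = -3.0
P(X > 70) = 1 - P(Z ≤ -3.0) = 1 - 0.0013 = 0.9987

P(X > 70) ≈ 0.9987


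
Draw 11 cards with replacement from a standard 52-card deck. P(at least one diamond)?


P(not a diamond) = 39/52 = 3/4
P(none in 11 draws) = (3/4)^11 = 177147/4194304
P(≥1 diamond) = 1 - 177147/4194304 = 4017157/4194304

P = 4017157/4194304 ≈ 95.78%


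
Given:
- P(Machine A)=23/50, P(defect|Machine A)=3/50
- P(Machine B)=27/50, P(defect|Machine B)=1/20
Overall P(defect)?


P(B) = Σ P(B|Aᵢ)×P(Aᵢ)
  3/50×23/50 = 69/2500
  1/20×27/50 = 27/1000
Sum = 273/5000

P(defect) = 273/5000 ≈ 5.46%


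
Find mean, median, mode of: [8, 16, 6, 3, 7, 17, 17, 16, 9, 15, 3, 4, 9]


Sorted: [3, 3, 4, 6, 7, 8, 9, 9, 15, 16, 16, 17, 17]
Mean = 130/13 = 10
Median = 9
Freq: {8: 1, 16: 2, 6: 1, 3: 2, 7: 1, 17: 2, 9: 2, 15: 1, 4: 1}
Mode: [3, 9, 16, 17]

Mean=10, Median=9, Mode=[3, 9, 16, 17]


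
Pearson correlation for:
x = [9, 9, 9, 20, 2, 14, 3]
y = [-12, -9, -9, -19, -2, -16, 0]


n=7, Σx=66, Σy=-67, Σxy=-878, Σx²=852, Σy²=927
r = (7×(-878) - 66×(-67))/√((7×852 - 66²)(7×927 - (-67)²))
= -1724/√(1608×2000) = -1724/√3216000 ≈ -1724/1793.3209 ≈ -0.9613

r ≈ -0.9613


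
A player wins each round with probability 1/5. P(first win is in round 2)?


Geometric: P(X=2) = (1-p)^(k-1)×p = (4/5)^1×1/5 = 4/25

P(X=2) = 4/25 ≈ 16.00%


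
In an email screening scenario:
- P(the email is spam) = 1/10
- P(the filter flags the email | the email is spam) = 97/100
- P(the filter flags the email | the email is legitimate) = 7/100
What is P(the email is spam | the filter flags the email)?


Using Bayes' theorem:
P(A|B) = P(B|A)·P(A) / P(B)

P(the filter flags the email) = 97/100 × 1/10 + 7/100 × 9/10
= 97/1000 + 63/1000 = 4/25

P(the email is spam|the filter flags the email) = (97/1000) / (4/25) = 97/160

P(the email is spam|the filter flags the email) = 97/160 ≈ 60.62%


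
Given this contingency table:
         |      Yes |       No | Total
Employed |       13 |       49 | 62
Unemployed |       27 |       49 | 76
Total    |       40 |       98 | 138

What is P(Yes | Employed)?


P(Yes | Employed) = 13/(13+49) = 13/62

P(Yes|Employed) = 13/62 ≈ 20.97%


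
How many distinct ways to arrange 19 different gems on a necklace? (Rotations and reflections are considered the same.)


Free circular arrangements: rotations and reflections both identified.
(n-1)!/2 = 18!/2 = 6402373705728000/2 = 3201186852864000

3201186852864000


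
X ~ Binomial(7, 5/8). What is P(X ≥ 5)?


P(X ≥ 5) = Σ P(X=i) for i=5..7
P(X=5) = 590625/2097152
P(X=6) = 328125/2097152
P(X=7) = 78125/2097152
Sum = 996875/2097152

P(X ≥ 5) = 996875/2097152 ≈ 47.53%


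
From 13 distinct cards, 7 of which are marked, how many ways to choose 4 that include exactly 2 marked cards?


Choose 2 of the 7 marked cards and 2 of the other 6 cards:
C(7,2)×C(6,2) = 21×15 = 315

315


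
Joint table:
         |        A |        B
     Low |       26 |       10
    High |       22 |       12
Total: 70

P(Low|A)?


P(Low|A) = 26/(26+22) = 26/48 = 13/24

P = 13/24 ≈ 54.17%


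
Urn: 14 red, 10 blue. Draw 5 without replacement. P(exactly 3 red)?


Hypergeometric: C(14,3)×C(10,2)/C(24,5)
= 364×45/42504 = 195/506

P(X=3) = 195/506 ≈ 38.54%


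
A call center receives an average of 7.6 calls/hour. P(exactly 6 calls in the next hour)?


Poisson(λ=7.6): P(X=6) = e^(-λ)×λ^k/k!
= e^(-7.6) × 7.6^6 / 6!
≈ 0.0005004514334 × 192699.928576 / 720 ≈ 0.133940

P(X=6) ≈ 0.133940 ≈ 13.39%


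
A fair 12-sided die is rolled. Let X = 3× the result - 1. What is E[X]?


E[die] = (1+12)/2 = 13/2
E[X] = 3×13/2 - 1 = 37/2

E[X] = 37/2


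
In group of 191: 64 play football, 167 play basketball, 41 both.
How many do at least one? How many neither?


|A∪B| = 64+167-41 = 190
Neither = 191-190 = 1

At least one: 190; Neither: 1


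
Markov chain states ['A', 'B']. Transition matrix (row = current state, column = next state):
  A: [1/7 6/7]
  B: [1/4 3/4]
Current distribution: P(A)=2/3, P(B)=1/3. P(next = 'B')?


P(next=B) = Σᵢ P(now=i)×P(i→B)
= 2/3×6/7 + 1/3×3/4
= 4/7 + 1/4 = 23/28

P = 23/28 ≈ 0.8214


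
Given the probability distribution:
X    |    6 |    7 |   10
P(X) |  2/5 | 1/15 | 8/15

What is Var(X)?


E[X] = 41/5
E[X²] = 71
Var(X) = E[X²] - (E[X])² = 71 - 1681/25 = 94/25

Var(X) = 94/25 ≈ 3.7600


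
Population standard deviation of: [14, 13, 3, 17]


Mean = 47/4
  (14-47/4)²=81/16
  (13-47/4)²=25/16
  (3-47/4)²=1225/16
  (17-47/4)²=441/16
Σ(x-μ)² = 443/4
σ² = (443/4)/4 = 443/16

σ = √(443/16) ≈ 5.2619


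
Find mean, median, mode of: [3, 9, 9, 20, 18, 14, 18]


Sorted: [3, 9, 9, 14, 18, 18, 20]
Mean = 91/7 = 13
Median = 14
Freq: {3: 1, 9: 2, 20: 1, 18: 2, 14: 1}
Mode: [9, 18]

Mean=13, Median=14, Mode=[9, 18]


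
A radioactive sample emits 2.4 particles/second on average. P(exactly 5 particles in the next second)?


Poisson(λ=2.4): P(X=5) = e^(-λ)×λ^k/k!
= e^(-2.4) × 2.4^5 / 5!
≈ 0.09071795329 × 79.62624 / 120 ≈ 0.060196

P(X=5) ≈ 0.060196 ≈ 6.02%


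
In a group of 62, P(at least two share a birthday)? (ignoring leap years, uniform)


P(all different) = Π(365-i)/365 for i=0..61
= 0.004090
P(match) = 1 - 0.004090 = 0.995910

P ≈ 0.9959 ≈ 99.59%


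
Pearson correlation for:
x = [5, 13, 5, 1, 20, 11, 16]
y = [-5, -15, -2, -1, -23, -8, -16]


n=7, Σx=71, Σy=-70, Σxy=-1035, Σx²=997, Σy²=1104
r = (7×(-1035) - 71×(-70))/√((7×997 - 71²)(7×1104 - (-70)²))
= -2275/√(1938×2828) = -2275/√5480664 ≈ -2275/2341.0818 ≈ -0.9718

r ≈ -0.9718


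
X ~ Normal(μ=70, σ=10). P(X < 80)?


z = (80-70)/10 = 1.0
P(Z < 1.0) = 0.8413

P(X < 80) ≈ 0.8413


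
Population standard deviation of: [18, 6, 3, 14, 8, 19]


Mean = 68/6 = 34/3
  (18-34/3)²=400/9
  (6-34/3)²=256/9
  (3-34/3)²=625/9
  (14-34/3)²=64/9
  (8-34/3)²=100/9
  (19-34/3)²=529/9
Σ(x-μ)² = 658/3
σ² = (658/3)/6 = 329/9

σ = √(329/9) ≈ 6.0461


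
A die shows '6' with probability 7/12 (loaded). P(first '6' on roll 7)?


Geometric: P(X=7) = (1-p)^(k-1)×p = (5/12)^6×7/12 = 109375/35831808

P(X=7) = 109375/35831808 ≈ 0.31%


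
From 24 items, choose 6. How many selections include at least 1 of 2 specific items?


Complement: C(24,6) - C(22,6) = 134596 - 74613 = 59983

59983


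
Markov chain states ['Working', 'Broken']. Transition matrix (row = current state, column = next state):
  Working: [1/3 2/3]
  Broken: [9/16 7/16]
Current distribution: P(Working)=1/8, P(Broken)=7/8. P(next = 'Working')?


P(next=Working) = Σᵢ P(now=i)×P(i→Working)
= 1/8×1/3 + 7/8×9/16
= 1/24 + 63/128 = 205/384

P = 205/384 ≈ 0.5339


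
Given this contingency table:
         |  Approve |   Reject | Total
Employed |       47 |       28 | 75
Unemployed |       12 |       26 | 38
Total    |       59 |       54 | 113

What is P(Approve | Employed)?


P(Approve | Employed) = 47/(47+28) = 47/75

P(Approve|Employed) = 47/75 ≈ 62.67%


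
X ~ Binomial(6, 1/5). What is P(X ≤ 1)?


P(X ≤ 1) = Σ P(X=i) for i=0..1
P(X=0) = 4096/15625
P(X=1) = 6144/15625
Sum = 2048/3125

P(X ≤ 1) = 2048/3125 ≈ 65.54%


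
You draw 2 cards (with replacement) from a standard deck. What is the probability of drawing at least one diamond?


P(not a diamond) = 39/52 = 3/4
P(none in 2 draws) = (3/4)^2 = 9/16
P(≥1 diamond) = 1 - 9/16 = 7/16

P = 7/16 ≈ 43.75%


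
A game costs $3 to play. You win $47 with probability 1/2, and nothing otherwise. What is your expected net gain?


E[gain] = (47-3)×1/2 + (-3)×1/2
= 22 - 3/2 = 41/2

Expected net gain = $41/2 ≈ $20.50


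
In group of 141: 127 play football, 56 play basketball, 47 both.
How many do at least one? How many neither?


|A∪B| = 127+56-47 = 136
Neither = 141-136 = 5

At least one: 136; Neither: 5


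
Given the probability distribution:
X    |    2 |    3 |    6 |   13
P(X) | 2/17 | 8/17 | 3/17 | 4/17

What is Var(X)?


E[X] = 98/17
E[X²] = 864/17
Var(X) = E[X²] - (E[X])² = 864/17 - 9604/289 = 5084/289

Var(X) = 5084/289 ≈ 17.5917


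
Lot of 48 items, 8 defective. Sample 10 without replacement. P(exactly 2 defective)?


Hypergeometric: C(8,2)×C(40,8)/C(48,10)
= 28×76904685/6540715896 = 1254855/3811606

P(X=2) = 1254855/3811606 ≈ 32.92%


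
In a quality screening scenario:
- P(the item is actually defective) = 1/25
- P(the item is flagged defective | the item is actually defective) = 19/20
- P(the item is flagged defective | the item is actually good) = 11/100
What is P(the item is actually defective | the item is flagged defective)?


Using Bayes' theorem:
P(A|B) = P(B|A)·P(A) / P(B)

P(the item is flagged defective) = 19/20 × 1/25 + 11/100 × 24/25
= 19/500 + 66/625 = 359/2500

P(the item is actually defective|the item is flagged defective) = (19/500) / (359/2500) = 95/359

P(the item is actually defective|the item is flagged defective) = 95/359 ≈ 26.46%


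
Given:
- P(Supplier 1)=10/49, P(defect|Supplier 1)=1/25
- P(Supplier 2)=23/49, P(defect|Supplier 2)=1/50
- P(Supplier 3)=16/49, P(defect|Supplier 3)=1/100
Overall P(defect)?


P(B) = Σ P(B|Aᵢ)×P(Aᵢ)
  1/25×10/49 = 2/245
  1/50×23/49 = 23/2450
  1/100×16/49 = 4/1225
Sum = 51/2450

P(defect) = 51/2450 ≈ 2.08%


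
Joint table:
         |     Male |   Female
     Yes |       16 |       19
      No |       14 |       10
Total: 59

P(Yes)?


P(Yes) = (16+19)/59 = 35/59

P(Yes) = 35/59 ≈ 59.32%


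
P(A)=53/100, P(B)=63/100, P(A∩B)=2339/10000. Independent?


P(A)×P(B) = 3339/10000
P(A∩B) = 2339/10000
Not equal → NOT independent

No, not independent


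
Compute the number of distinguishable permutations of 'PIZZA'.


Letters: 5, freq: {'P': 1, 'I': 1, 'Z': 2, 'A': 1}
5!/(1!×1!×2!×1!) = 120/2 = 60

60


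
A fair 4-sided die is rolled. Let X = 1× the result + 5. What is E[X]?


E[die] = (1+4)/2 = 5/2
E[X] = 1×5/2 + 5 = 15/2

E[X] = 15/2


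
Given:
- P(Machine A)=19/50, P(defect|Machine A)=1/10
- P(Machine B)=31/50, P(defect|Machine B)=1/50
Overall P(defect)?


P(B) = Σ P(B|Aᵢ)×P(Aᵢ)
  1/10×19/50 = 19/500
  1/50×31/50 = 31/2500
Sum = 63/1250

P(defect) = 63/1250 ≈ 5.04%


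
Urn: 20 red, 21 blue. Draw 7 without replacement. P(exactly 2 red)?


Hypergeometric: C(20,2)×C(21,5)/C(41,7)
= 190×20349/22481940 = 6783/39442

P(X=2) = 6783/39442 ≈ 17.20%


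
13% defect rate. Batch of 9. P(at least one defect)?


P(all good) = (87/100)^9 = 285544154243029527/1000000000000000000
P(≥1 defect) = 714455845756970473/1000000000000000000

P = 714455845756970473/1000000000000000000 ≈ 71.45%


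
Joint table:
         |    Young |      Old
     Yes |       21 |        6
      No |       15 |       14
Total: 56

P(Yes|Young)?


P(Yes|Young) = 21/(21+15) = 21/36 = 7/12

P = 7/12 ≈ 58.33%


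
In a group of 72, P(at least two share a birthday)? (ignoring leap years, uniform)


P(all different) = Π(365-i)/365 for i=0..71
= 0.000547
P(match) = 1 - 0.000547 = 0.999453

P ≈ 0.9995 ≈ 99.95%


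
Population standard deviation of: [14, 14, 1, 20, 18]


Mean = 67/5
  (14-67/5)²=9/25
  (14-67/5)²=9/25
  (1-67/5)²=3844/25
  (20-67/5)²=1089/25
  (18-67/5)²=529/25
Σ(x-μ)² = 1096/5
σ² = (1096/5)/5 = 1096/25

σ = √(1096/25) ≈ 6.6212


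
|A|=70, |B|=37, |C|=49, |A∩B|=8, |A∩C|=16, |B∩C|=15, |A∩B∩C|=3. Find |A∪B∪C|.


|A∪B∪C| = 70+37+49-8-16-15+3 = 120

|A∪B∪C| = 120


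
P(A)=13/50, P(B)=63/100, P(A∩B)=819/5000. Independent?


P(A)×P(B) = 819/5000
P(A∩B) = 819/5000
Equal ✓ → Independent

Yes, independent


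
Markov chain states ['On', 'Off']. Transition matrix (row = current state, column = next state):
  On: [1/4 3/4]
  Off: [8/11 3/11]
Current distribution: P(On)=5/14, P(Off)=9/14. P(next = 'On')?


P(next=On) = Σᵢ P(now=i)×P(i→On)
= 5/14×1/4 + 9/14×8/11
= 5/56 + 36/77 = 49/88

P = 49/88 ≈ 0.5568


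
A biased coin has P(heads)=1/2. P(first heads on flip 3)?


Geometric: P(X=3) = (1-p)^(k-1)×p = (1/2)^2×1/2 = 1/8

P(X=3) = 1/8 ≈ 12.50%


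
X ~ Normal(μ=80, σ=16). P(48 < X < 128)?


z₁=(48-80)/16=-2.0, z₂=(128-80)/16=3.0
P = Φ(3.0) - Φ(-2.0) = 0.998650 - 0.022750 = 0.975900 ≈ 0.9759

P(48 < X < 128) ≈ 0.9759


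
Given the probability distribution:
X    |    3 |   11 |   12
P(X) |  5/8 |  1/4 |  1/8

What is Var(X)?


E[X] = 49/8
E[X²] = 431/8
Var(X) = E[X²] - (E[X])² = 431/8 - 2401/64 = 1047/64

Var(X) = 1047/64 ≈ 16.3594


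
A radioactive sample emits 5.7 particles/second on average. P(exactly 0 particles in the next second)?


Poisson(λ=5.7): P(X=0) = e^(-λ)×λ^k/k!
= e^(-5.7) × 5.7^0 / 0!
≈ 0.003345965457 × 1 / 1 ≈ 0.003346

P(X=0) ≈ 0.003346 ≈ 0.33%


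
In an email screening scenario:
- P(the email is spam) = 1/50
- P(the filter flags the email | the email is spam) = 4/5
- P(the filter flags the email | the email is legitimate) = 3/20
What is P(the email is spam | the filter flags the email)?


Using Bayes' theorem:
P(A|B) = P(B|A)·P(A) / P(B)

P(the filter flags the email) = 4/5 × 1/50 + 3/20 × 49/50
= 2/125 + 147/1000 = 163/1000

P(the email is spam|the filter flags the email) = (2/125) / (163/1000) = 16/163

P(the email is spam|the filter flags the email) = 16/163 ≈ 9.82%


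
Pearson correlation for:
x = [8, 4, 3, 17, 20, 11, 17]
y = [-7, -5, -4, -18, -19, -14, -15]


n=7, Σx=80, Σy=-82, Σxy=-1183, Σx²=1188, Σy²=1196
r = (7×(-1183) - 80×(-82))/√((7×1188 - 80²)(7×1196 - (-82)²))
= -1721/√(1916×1648) = -1721/√3157568 ≈ -1721/1776.9547 ≈ -0.9685

r ≈ -0.9685


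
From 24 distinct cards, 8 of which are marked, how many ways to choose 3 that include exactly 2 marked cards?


Choose 2 of the 8 marked cards and 1 of the other 16 cards:
C(8,2)×C(16,1) = 28×16 = 448

448


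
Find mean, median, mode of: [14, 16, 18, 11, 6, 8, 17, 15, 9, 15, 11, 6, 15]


Sorted: [6, 6, 8, 9, 11, 11, 14, 15, 15, 15, 16, 17, 18]
Mean = 161/13
Median = 14
Freq: {14: 1, 16: 1, 18: 1, 11: 2, 6: 2, 8: 1, 17: 1, 15: 3, 9: 1}
Mode: [15]

Mean=161/13, Median=14, Mode=15


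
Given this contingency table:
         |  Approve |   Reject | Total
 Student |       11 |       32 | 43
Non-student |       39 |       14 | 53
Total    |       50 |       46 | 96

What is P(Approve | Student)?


P(Approve | Student) = 11/(11+32) = 11/43

P(Approve|Student) = 11/43 ≈ 25.58%


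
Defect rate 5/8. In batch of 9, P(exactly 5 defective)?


Binomial: P(X=5) = C(9,5)×p^5×(1-p)^4
= 126 × 3125/32768 × 81/4096 = 15946875/67108864

P(X=5) = 15946875/67108864 ≈ 23.76%


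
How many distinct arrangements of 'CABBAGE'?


Letters: 7, freq: {'C': 1, 'A': 2, 'B': 2, 'G': 1, 'E': 1}
7!/(1!×2!×2!×1!×1!) = 5040/4 = 1260

1260


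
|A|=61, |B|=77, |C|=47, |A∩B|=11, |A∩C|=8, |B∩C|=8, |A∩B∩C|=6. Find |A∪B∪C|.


|A∪B∪C| = 61+77+47-11-8-8+6 = 164

|A∪B∪C| = 164


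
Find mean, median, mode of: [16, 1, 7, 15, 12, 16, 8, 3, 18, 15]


Sorted: [1, 3, 7, 8, 12, 15, 15, 16, 16, 18]
Mean = 111/10
Median = 27/2
Freq: {16: 2, 1: 1, 7: 1, 15: 2, 12: 1, 8: 1, 3: 1, 18: 1}
Mode: [15, 16]

Mean=111/10, Median=27/2, Mode=[15, 16]


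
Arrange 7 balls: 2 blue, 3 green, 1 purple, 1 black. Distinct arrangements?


7!/(2!×3!×1!×1!) = 420

420


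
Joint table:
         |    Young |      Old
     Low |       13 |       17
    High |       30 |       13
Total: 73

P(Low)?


P(Low) = (13+17)/73 = 30/73

P(Low) = 30/73 ≈ 41.10%


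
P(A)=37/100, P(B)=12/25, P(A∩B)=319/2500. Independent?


P(A)×P(B) = 111/625
P(A∩B) = 319/2500
Not equal → NOT independent

No, not independent


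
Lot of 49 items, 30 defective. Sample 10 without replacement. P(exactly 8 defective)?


Hypergeometric: C(30,8)×C(19,2)/C(49,10)
= 5852925×171/8217822536 = 43515225/357296632

P(X=8) = 43515225/357296632 ≈ 12.18%


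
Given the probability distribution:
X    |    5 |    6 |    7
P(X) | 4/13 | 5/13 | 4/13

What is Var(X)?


E[X] = 6
E[X²] = 476/13
Var(X) = E[X²] - (E[X])² = 476/13 - 36 = 8/13

Var(X) = 8/13 ≈ 0.6154


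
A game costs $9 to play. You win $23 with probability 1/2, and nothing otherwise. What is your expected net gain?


E[gain] = (23-9)×1/2 + (-9)×1/2
= 7 - 9/2 = 5/2

Expected net gain = $5/2 ≈ $2.50


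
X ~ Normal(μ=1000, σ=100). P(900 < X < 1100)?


z₁=(900-1000)/100=-1.0, z₂=(1100-1000)/100=1.0
P = Φ(1.0) - Φ(-1.0) = 0.841345 - 0.158655 = 0.682690 ≈ 0.6827

P(900 < X < 1100) ≈ 0.6827


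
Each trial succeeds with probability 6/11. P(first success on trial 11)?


Geometric: P(X=11) = (1-p)^(k-1)×p = (5/11)^10×6/11 = 58593750/285311670611

P(X=11) = 58593750/285311670611 ≈ 0.02%


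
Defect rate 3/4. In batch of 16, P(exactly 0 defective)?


Binomial: P(X=0) = C(16,0)×p^0×(1-p)^16
= 1 × 1 × 1/4294967296 = 1/4294967296

P(X=0) = 1/4294967296 ≈ 0.00%


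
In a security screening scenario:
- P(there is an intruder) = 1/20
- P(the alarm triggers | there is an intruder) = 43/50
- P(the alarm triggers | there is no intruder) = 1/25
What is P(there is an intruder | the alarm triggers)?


Using Bayes' theorem:
P(A|B) = P(B|A)·P(A) / P(B)

P(the alarm triggers) = 43/50 × 1/20 + 1/25 × 19/20
= 43/1000 + 19/500 = 81/1000

P(there is an intruder|the alarm triggers) = (43/1000) / (81/1000) = 43/81

P(there is an intruder|the alarm triggers) = 43/81 ≈ 53.09%


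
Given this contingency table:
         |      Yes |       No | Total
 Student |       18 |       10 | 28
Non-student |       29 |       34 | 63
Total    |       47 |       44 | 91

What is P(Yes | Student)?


P(Yes | Student) = 18/(18+10) = 18/28 = 9/14

P(Yes|Student) = 9/14 ≈ 64.29%


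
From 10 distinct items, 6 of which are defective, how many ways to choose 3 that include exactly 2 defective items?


Choose 2 of the 6 defective items and 1 of the other 4 items:
C(6,2)×C(4,1) = 15×4 = 60

60


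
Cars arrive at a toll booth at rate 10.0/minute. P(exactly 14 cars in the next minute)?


Poisson(λ=10.0): P(X=14) = e^(-λ)×λ^k/k!
= e^(-10.0) × 10.0^14 / 14!
≈ 4.539992976e-05 × 1e+14 / 87178291200 ≈ 0.052077

P(X=14) ≈ 0.052077 ≈ 5.21%


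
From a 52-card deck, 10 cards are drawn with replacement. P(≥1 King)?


P(not a King) = 48/52 = 12/13
P(none in 10 draws) = (12/13)^10 = 61917364224/137858491849
P(≥1 King) = 1 - 61917364224/137858491849 = 75941127625/137858491849

P = 75941127625/137858491849 ≈ 55.09%


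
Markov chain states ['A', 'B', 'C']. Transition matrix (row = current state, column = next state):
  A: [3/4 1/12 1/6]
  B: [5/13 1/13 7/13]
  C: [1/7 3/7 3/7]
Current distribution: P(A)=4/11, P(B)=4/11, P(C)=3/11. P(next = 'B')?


P(next=B) = Σᵢ P(now=i)×P(i→B)
= 4/11×1/12 + 4/11×1/13 + 3/11×3/7
= 1/33 + 4/143 + 9/77 = 526/3003

P = 526/3003 ≈ 0.1752


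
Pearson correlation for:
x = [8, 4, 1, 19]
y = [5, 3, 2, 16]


n=4, Σx=32, Σy=26, Σxy=358, Σx²=442, Σy²=294
r = (4×358 - 32×26)/√((4×442 - 32²)(4×294 - 26²))
= 600/√(744×500) = 600/√372000 ≈ 600/609.9180 ≈ 0.9837

r ≈ 0.9837


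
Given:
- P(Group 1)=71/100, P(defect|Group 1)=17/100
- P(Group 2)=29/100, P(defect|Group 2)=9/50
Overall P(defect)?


P(B) = Σ P(B|Aᵢ)×P(Aᵢ)
  17/100×71/100 = 1207/10000
  9/50×29/100 = 261/5000
Sum = 1729/10000

P(defect) = 1729/10000 ≈ 17.29%


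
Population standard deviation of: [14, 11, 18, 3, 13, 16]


Mean = 75/6 = 25/2
  (14-25/2)²=9/4
  (11-25/2)²=9/4
  (18-25/2)²=121/4
  (3-25/2)²=361/4
  (13-25/2)²=1/4
  (16-25/2)²=49/4
Σ(x-μ)² = 275/2
σ² = (275/2)/6 = 275/12

σ = √(275/12) ≈ 4.7871


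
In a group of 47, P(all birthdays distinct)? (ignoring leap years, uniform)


P(all different) = Π(365-i)/365 for i=0..46
= (365/365)×(364/365)×...×(319/365)
= 0.045226

P ≈ 0.0452 ≈ 4.52%


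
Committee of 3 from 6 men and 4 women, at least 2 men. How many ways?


Count by #men:
  2M,1W: C(6,2)×C(4,1)=60
  3M,0W: C(6,3)×C(4,0)=20
Total = 80

80


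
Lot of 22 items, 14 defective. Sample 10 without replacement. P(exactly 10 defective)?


Hypergeometric: C(14,10)×C(8,0)/C(22,10)
= 1001×1/646646 = 1/646

P(X=10) = 1/646 ≈ 0.15%


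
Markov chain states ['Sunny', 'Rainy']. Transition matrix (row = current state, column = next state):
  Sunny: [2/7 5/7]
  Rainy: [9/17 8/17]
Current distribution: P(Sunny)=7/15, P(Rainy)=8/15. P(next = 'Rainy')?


P(next=Rainy) = Σᵢ P(now=i)×P(i→Rainy)
= 7/15×5/7 + 8/15×8/17
= 1/3 + 64/255 = 149/255

P = 149/255 ≈ 0.5843


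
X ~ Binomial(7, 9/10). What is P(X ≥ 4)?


P(X ≥ 4) = Σ P(X=i) for i=4..7
P(X=4) = 45927/2000000
P(X=5) = 1240029/10000000
P(X=6) = 3720087/10000000
P(X=7) = 4782969/10000000
Sum = 124659/125000

P(X ≥ 4) = 124659/125000 ≈ 99.73%


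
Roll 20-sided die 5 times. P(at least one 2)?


P(no 2)^5 = (19/20)^5 = 2476099/3200000
P(≥1) = 1 - 2476099/3200000 = 723901/3200000

P = 723901/3200000 ≈ 22.62%


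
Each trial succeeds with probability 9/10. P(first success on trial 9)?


Geometric: P(X=9) = (1-p)^(k-1)×p = (1/10)^8×9/10 = 9/1000000000

P(X=9) = 9/1000000000 ≈ 0.00%


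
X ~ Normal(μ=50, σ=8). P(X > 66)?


z = (66-50)/8 = 2.0
P(X > 66) = 1 - P(Z ≤ 2.0) = 1 - 0.9772 = 0.0228

P(X > 66) ≈ 0.0228


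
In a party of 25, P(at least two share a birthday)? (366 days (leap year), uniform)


P(all different) = Π(366-i)/366 for i=0..24
= 0.432316
P(match) = 1 - 0.432316 = 0.567684

P ≈ 0.5677 ≈ 56.77%


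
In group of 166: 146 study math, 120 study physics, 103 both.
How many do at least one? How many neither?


|A∪B| = 146+120-103 = 163
Neither = 166-163 = 3

At least one: 163; Neither: 3


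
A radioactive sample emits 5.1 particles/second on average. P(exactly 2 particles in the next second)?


Poisson(λ=5.1): P(X=2) = e^(-λ)×λ^k/k!
= e^(-5.1) × 5.1^2 / 2!
≈ 0.006096746566 × 26.01 / 2 ≈ 0.079288

P(X=2) ≈ 0.079288 ≈ 7.93%


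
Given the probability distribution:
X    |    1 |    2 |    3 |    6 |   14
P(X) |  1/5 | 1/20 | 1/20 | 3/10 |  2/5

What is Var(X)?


E[X] = 157/20
E[X²] = 1801/20
Var(X) = E[X²] - (E[X])² = 1801/20 - 24649/400 = 11371/400

Var(X) = 11371/400 ≈ 28.4275


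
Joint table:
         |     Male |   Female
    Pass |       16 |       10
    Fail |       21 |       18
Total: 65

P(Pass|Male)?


P(Pass|Male) = 16/(16+21) = 16/37

P = 16/37 ≈ 43.24%


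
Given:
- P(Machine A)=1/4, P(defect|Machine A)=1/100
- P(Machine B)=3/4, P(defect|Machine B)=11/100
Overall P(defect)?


P(B) = Σ P(B|Aᵢ)×P(Aᵢ)
  1/100×1/4 = 1/400
  11/100×3/4 = 33/400
Sum = 17/200

P(defect) = 17/200 ≈ 8.50%


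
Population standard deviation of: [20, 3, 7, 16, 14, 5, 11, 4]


Mean = 80/8 = 10
  (20-10)²=100
  (3-10)²=49
  (7-10)²=9
  (16-10)²=36
  (14-10)²=16
  (5-10)²=25
  (11-10)²=1
  (4-10)²=36
Σ(x-μ)² = 272
σ² = 272/8 = 34

σ = √(34) ≈ 5.8310


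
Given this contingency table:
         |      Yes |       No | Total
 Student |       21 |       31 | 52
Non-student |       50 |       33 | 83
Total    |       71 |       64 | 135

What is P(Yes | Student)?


P(Yes | Student) = 21/(21+31) = 21/52

P(Yes|Student) = 21/52 ≈ 40.38%


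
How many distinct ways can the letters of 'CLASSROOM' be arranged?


Letters: 9, freq: {'C': 1, 'L': 1, 'A': 1, 'S': 2, 'R': 1, 'O': 2, 'M': 1}
9!/(1!×1!×1!×2!×1!×2!×1!) = 362880/4 = 90720

90720


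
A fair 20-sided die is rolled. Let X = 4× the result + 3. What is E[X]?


E[die] = (1+20)/2 = 21/2
E[X] = 4×21/2 + 3 = 45

E[X] = 45


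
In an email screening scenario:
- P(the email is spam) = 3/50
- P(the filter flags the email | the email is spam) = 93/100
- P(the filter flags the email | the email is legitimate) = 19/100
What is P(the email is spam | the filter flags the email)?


Using Bayes' theorem:
P(A|B) = P(B|A)·P(A) / P(B)

P(the filter flags the email) = 93/100 × 3/50 + 19/100 × 47/50
= 279/5000 + 893/5000 = 293/1250

P(the email is spam|the filter flags the email) = (279/5000) / (293/1250) = 279/1172

P(the email is spam|the filter flags the email) = 279/1172 ≈ 23.81%


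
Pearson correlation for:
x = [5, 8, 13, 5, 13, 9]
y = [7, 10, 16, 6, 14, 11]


n=6, Σx=53, Σy=64, Σxy=634, Σx²=533, Σy²=758
r = (6×634 - 53×64)/√((6×533 - 53²)(6×758 - 64²))
= 412/√(389×452) = 412/√175828 ≈ 412/419.3185 ≈ 0.9825

r ≈ 0.9825


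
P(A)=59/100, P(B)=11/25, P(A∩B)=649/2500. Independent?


P(A)×P(B) = 649/2500
P(A∩B) = 649/2500
Equal ✓ → Independent

Yes, independent


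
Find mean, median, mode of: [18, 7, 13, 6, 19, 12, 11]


Sorted: [6, 7, 11, 12, 13, 18, 19]
Mean = 86/7
Median = 12
Freq: {18: 1, 7: 1, 13: 1, 6: 1, 19: 1, 12: 1, 11: 1}
Mode: No mode

Mean=86/7, Median=12, Mode=No mode


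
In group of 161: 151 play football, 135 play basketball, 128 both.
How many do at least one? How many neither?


|A∪B| = 151+135-128 = 158
Neither = 161-158 = 3

At least one: 158; Neither: 3


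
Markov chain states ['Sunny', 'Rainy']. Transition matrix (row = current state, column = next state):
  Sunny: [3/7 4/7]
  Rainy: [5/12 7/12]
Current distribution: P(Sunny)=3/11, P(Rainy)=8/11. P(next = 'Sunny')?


P(next=Sunny) = Σᵢ P(now=i)×P(i→Sunny)
= 3/11×3/7 + 8/11×5/12
= 9/77 + 10/33 = 97/231

P = 97/231 ≈ 0.4199


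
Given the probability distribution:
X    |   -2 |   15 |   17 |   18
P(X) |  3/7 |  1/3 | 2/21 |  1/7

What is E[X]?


E[X] = Σ x·P(X=x)
= (-2)×(3/7) + (15)×(1/3) + (17)×(2/21) + (18)×(1/7)
= 25/3

E[X] = 25/3


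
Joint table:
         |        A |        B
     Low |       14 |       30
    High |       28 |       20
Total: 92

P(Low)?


P(Low) = (14+30)/92 = 44/92 = 11/23

P(Low) = 11/23 ≈ 47.83%


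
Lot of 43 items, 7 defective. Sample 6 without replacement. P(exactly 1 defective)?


Hypergeometric: C(7,1)×C(36,5)/C(43,6)
= 7×376992/6096454 = 188496/435461

P(X=1) = 188496/435461 ≈ 43.29%


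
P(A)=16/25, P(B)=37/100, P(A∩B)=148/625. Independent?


P(A)×P(B) = 148/625
P(A∩B) = 148/625
Equal ✓ → Independent

Yes, independent


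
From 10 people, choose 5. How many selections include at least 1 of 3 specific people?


Complement: C(10,5) - C(7,5) = 252 - 21 = 231

231


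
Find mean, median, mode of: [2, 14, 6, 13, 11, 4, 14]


Sorted: [2, 4, 6, 11, 13, 14, 14]
Mean = 64/7
Median = 11
Freq: {2: 1, 14: 2, 6: 1, 13: 1, 11: 1, 4: 1}
Mode: [14]

Mean=64/7, Median=11, Mode=14
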